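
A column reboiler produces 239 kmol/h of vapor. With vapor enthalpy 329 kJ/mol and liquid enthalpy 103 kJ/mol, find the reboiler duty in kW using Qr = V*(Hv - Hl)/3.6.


Qr = 239 * (329 - 103) / 3.6 = 239 * 226 / 3.6 = 15000

15000 kW


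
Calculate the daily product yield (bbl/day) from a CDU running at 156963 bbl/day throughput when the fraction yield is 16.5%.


Crude throughput = 156963 bbl/day
Fraction yield = 16.5%
yield = throughput * fraction / 100
yield = 156963 * 16.5 / 100 = 25898.895

25898.895 bbl/day


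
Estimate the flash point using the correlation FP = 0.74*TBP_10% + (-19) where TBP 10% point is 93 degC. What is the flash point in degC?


FP = 0.74 * 93 + (-19) = 49.82

49.82 degC


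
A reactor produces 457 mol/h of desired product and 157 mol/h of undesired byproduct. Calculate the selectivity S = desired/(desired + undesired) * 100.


Selectivity = desired / (desired + undesired) * 100
Total products = 457 + 157 = 614 mol/h
S = 457 / 614 * 100
= 0.7443 * 100
= 74.43 %

74.43 %


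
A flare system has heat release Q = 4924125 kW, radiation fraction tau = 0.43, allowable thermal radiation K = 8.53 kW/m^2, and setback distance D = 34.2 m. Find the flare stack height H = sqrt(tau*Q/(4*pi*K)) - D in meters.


tau*Q/(4*pi*K) = 0.43 * 4924125 / (4 * pi * 8.53) = 19753.3
sqrt(19753.3) = 140.546
H = 140.546 - 34.2 = 106.3

106.3 m


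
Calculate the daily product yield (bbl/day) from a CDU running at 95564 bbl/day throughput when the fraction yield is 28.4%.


Crude throughput = 95564 bbl/day
Fraction yield = 28.4%
yield = throughput * fraction / 100
yield = 95564 * 28.4 / 100 = 27140.176

27140.176 bbl/day


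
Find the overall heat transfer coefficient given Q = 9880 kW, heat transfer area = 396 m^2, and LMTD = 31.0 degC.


From Q = U*A*LMTD, U = Q / (A * LMTD)
U = 9880 / (396 * 31.0) = 9880 / 12276 = 0.8048

0.8048 kW/(m^2*K)


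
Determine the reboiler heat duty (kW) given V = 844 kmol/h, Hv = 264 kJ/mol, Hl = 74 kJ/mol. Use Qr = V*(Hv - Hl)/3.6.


Qr = 844 * (264 - 74) / 3.6 = 844 * 190 / 3.6 = 44540

44540 kW


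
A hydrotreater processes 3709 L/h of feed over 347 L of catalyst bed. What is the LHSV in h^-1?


LHSV = volumetric feed rate / catalyst volume
= 3709 L/h / 347 L
= 10.69 h^-1

10.69 h^-1


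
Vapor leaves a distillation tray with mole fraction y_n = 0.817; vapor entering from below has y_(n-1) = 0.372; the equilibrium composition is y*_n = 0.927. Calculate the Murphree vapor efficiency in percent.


Murphree vapor efficiency: EMV = (y_n - y_(n-1)) / (y*_n - y_(n-1)) * 100
EMV = (0.817 - 0.372) / (0.927 - 0.372) * 100 = 0.445 / 0.555 * 100 = 80.18

80.18 %


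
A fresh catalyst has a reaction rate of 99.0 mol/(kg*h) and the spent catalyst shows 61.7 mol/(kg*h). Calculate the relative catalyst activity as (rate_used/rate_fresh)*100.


Activity (%) = (rate_used / rate_fresh) * 100
rate_used = 61.7, rate_fresh = 99.0
= (61.7 / 99.0) * 100
= 0.6232 * 100 = 62.32

62.32 %


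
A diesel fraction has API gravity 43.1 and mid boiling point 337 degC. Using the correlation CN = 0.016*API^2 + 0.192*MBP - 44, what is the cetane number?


CN = 0.016 * 43.1^2 + 0.192 * 337 - 44
CN = 29.72176 + 64.704 - 44 = 50.42576

50.42576


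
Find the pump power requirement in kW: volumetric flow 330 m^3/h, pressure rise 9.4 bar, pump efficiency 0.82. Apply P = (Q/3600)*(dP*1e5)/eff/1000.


Q = 330 / 3600 = 0.0916667 m^3/s
P = 0.0916667 * (9.4 * 1e5) / 0.82 / 1000 = 105.1

105.1 kW


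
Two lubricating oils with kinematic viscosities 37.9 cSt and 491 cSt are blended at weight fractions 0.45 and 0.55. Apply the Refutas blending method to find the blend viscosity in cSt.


Refutas method: VBN_i = 14.534*ln(ln(visc_i + 0.8)) + 10.975, blended linearly by mass fraction; since VBN is linear in VBI_i = ln(ln(visc_i + 0.8)) and the fractions sum to 1, blend VBI directly: visc = exp(exp(VBI_blend)) - 0.8
VBI_1 = ln(ln(37.9 + 0.8)) = 1.29633
VBI_2 = ln(ln(491 + 0.8)) = 1.82424
VBI_blend = 0.45 * 1.29633 + 0.55 * 1.82424 = 1.58668
visc_blend = exp(exp(1.58668)) - 0.8 = 131.8

131.8 cSt


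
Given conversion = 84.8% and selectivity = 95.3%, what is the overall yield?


Overall yield = conversion (%) * selectivity (%) / 100
Conversion = 84.8%, Selectivity = 95.3%
Y = 84.8 * 95.3 / 100
= 80.8144 %

80.8144 %


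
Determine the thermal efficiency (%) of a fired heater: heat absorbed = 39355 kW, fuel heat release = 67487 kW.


Furnace efficiency = Q_absorbed / Q_fuel * 100
= 39355 / 67487 * 100 = 58.31

58.31 %


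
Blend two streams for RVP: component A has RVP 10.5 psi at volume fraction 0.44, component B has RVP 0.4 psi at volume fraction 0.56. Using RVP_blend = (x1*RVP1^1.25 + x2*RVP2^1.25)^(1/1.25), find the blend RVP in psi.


Chevron index: RVP_blend = (sum xi*RVPi^1.25)^(1/1.25)
RVP^1.25 terms: 0.44 * 10.5^1.25 + 0.56 * 0.4^1.25 = 8.49462
RVP_blend = 8.49462^(1/1.25) = 5.538

5.538 psi


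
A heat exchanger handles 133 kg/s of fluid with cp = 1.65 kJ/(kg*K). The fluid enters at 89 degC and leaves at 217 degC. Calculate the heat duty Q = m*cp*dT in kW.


Q = m_dot * cp * delta_T
delta_T = 217 - 89 = 128 K
Q = 133 * 1.65 * 128
= 219.45 * 128
= 28089.6 kW

28089.6 kW


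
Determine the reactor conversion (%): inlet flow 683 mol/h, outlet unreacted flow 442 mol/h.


X = (F_in - F_out) / F_in * 100
Moles reacted = 683 - 442 = 241
X = 241 / 683 * 100
= 0.3529 * 100
= 35.29 %

35.29 %


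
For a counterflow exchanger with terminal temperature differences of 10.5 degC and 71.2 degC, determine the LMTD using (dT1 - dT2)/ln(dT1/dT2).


LMTD = (dT1 - dT2) / ln(dT1/dT2)
= (10.5 - 71.2) / ln(10.5 / 71.2) = -60.7 / -1.91412 = 31.71

31.71 degC


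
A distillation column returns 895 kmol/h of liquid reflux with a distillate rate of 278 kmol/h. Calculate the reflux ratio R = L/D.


Reflux ratio definition: R = L / D (liquid returned / distillate withdrawn)
L = 895 kmol/h, D = 278 kmol/h
R = 895 / 278 = 3.219

3.219


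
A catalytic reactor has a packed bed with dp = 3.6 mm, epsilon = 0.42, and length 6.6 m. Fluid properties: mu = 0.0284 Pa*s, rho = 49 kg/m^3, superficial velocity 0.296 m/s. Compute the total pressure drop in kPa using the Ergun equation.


dp = 3.6 mm = 0.0036 m
Viscous term = 150*0.0284*0.296*(1-0.42)^2 / (0.0036^2*0.42^3) = 441778
Inertial term = 1.75*49*0.296^2*(1-0.42) / (0.0036*0.42^3) = 16337.9
dP/L = 441778 + 16337.9 = 458116 Pa/m
dP = 458116 * 6.6 / 1000 = 3024 kPa

3024 kPa


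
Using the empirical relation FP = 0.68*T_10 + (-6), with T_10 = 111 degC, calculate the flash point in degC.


FP = 0.68 * 111 + (-6) = 69.48

69.48 degC


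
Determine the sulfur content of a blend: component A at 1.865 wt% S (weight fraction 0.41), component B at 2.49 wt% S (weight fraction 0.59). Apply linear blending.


Linear sulfur blending: S_blend = x1*S1 + x2*S2
Contribution 1: 0.41 * 1.865 = 0.76465 wt%
Contribution 2: 0.59 * 2.49 = 1.4691 wt%
S_blend = 0.76465 + 1.4691 = 2.23375

2.23375 wt%


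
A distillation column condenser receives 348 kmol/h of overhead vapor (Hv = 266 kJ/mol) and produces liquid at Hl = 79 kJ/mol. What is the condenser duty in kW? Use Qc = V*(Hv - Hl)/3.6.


Qc = 348 * (266 - 79) / 3.6 = 348 * 187 / 3.6 = 18080

18080 kW


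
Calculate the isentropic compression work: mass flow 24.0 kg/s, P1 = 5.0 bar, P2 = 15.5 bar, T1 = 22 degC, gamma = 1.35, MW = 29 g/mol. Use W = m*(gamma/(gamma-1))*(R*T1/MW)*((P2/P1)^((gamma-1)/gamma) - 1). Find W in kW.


Isentropic work: W = m*(gamma/(gamma-1))*(R*T1/MW)*((P2/P1)^((gamma-1)/gamma) - 1)
T1 = 22 + 273.15 = 295.15 K
Pressure ratio = 15.5 / 5.0 = 3.1
Exponent = (1.35 - 1)/1.35 = 0.259259
(P2/P1)^exp - 1 = 3.1^0.259259 - 1 = 0.34088
W = 24.0 * 1.35 / 0.35 * 8.314 * 295.15 / 29 * 0.34088 = 2670

2670 kW


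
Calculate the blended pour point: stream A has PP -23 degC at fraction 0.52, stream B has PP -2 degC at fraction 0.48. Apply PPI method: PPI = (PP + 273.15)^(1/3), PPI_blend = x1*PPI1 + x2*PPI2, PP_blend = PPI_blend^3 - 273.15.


PPI_1 = (-23 + 273.15)^(1/3) = 6.300865
PPI_2 = (-2 + 273.15)^(1/3) = 6.472467
PPI_blend = 0.52 * 6.300865 + 0.48 * 6.472467 = 6.383234
PP_blend = 6.383234^3 - 273.15 = 260.0892 - 273.15 = -13.06

-13.06 degC


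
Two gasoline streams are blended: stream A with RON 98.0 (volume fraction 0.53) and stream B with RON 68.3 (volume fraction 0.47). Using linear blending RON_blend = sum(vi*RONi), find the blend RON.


Linear blending: RON_blend = sum(vi * RONi)
Contribution 1: 0.53 * 98.0 = 51.94
Contribution 2: 0.47 * 68.3 = 32.101
RON_blend = 51.94 + 32.101 = 84.041

84.041


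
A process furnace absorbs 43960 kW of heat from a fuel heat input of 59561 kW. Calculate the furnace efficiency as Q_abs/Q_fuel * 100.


Furnace efficiency = Q_absorbed / Q_fuel * 100
= 43960 / 59561 * 100 = 73.81

73.81 %


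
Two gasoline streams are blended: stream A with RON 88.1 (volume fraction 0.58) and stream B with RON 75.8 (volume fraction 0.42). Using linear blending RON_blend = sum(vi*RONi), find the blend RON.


Linear blending: RON_blend = sum(vi * RONi)
Contribution 1: 0.58 * 88.1 = 51.098
Contribution 2: 0.42 * 75.8 = 31.836
RON_blend = 51.098 + 31.836 = 82.934

82.934


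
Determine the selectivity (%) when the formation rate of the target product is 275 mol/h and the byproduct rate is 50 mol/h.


Selectivity = desired / (desired + undesired) * 100
Total products = 275 + 50 = 325 mol/h
S = 275 / 325 * 100
= 0.8462 * 100
= 84.62 %

84.62 %


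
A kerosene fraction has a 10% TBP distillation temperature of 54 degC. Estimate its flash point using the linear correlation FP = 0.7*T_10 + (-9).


FP = 0.7 * 54 + (-9) = 28.8

28.8 degC


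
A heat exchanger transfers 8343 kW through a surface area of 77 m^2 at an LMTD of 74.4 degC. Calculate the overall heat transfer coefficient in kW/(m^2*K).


From Q = U*A*LMTD, U = Q / (A * LMTD)
U = 8343 / (77 * 74.4) = 8343 / 5728.8 = 1.456

1.456 kW/(m^2*K)


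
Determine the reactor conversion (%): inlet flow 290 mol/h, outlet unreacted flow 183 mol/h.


X = (F_in - F_out) / F_in * 100
Moles reacted = 290 - 183 = 107
X = 107 / 290 * 100
= 0.3690 * 100
= 36.90 %

36.90 %


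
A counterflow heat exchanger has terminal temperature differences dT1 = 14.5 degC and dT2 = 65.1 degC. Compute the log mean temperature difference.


LMTD = (dT1 - dT2) / ln(dT1/dT2)
= (14.5 - 65.1) / ln(14.5 / 65.1) = -50.6 / -1.50178 = 33.69

33.69 degC


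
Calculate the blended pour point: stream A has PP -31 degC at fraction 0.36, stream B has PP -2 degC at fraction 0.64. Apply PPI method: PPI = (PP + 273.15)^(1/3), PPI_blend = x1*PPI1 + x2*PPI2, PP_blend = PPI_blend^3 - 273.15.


PPI_1 = (-31 + 273.15)^(1/3) = 6.232967
PPI_2 = (-2 + 273.15)^(1/3) = 6.472467
PPI_blend = 0.36 * 6.232967 + 0.64 * 6.472467 = 6.386247
PP_blend = 6.386247^3 - 273.15 = 260.4577 - 273.15 = -12.69

-12.69 degC


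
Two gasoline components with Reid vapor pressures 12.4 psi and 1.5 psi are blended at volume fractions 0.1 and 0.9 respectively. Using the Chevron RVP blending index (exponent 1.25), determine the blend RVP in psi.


Chevron index: RVP_blend = (sum xi*RVPi^1.25)^(1/1.25)
RVP^1.25 terms: 0.1 * 12.4^1.25 + 0.9 * 1.5^1.25 = 3.82092
RVP_blend = 3.82092^(1/1.25) = 2.922

2.922 psi


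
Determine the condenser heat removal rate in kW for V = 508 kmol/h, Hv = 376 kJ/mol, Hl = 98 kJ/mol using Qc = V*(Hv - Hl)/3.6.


Qc = 508 * (376 - 98) / 3.6 = 508 * 278 / 3.6 = 39230

39230 kW


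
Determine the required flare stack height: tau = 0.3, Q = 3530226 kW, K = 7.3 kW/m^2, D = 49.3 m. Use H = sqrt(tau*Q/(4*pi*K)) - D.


tau*Q/(4*pi*K) = 0.3 * 3530226 / (4 * pi * 7.3) = 11544.9
sqrt(11544.9) = 107.447
H = 107.447 - 49.3 = 58.15

58.15 m


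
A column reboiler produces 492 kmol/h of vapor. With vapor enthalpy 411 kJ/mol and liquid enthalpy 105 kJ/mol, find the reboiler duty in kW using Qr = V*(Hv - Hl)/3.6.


Qr = 492 * (411 - 105) / 3.6 = 492 * 306 / 3.6 = 41820

41820 kW


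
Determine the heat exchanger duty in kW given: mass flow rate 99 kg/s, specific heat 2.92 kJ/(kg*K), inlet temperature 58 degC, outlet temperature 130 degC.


Q = m_dot * cp * delta_T
delta_T = 130 - 58 = 72 K
Q = 99 * 2.92 * 72
= 289.08 * 72
= 20813.76 kW

20813.76 kW


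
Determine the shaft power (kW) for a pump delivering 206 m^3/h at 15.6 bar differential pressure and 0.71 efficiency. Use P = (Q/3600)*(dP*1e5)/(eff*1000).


Q = 206 / 3600 = 0.0572222 m^3/s
P = 0.0572222 * (15.6 * 1e5) / 0.71 / 1000 = 125.7

125.7 kW


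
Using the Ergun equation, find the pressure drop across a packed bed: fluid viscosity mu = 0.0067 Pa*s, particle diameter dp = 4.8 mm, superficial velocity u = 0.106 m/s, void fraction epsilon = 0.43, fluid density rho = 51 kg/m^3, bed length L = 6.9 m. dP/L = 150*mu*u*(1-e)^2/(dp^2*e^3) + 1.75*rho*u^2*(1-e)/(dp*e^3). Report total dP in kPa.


dp = 4.8 mm = 0.0048 m
Viscous term = 150*0.0067*0.106*(1-0.43)^2 / (0.0048^2*0.43^3) = 18894.4
Inertial term = 1.75*51*0.106^2*(1-0.43) / (0.0048*0.43^3) = 1497.78
dP/L = 18894.4 + 1497.78 = 20392.2 Pa/m
dP = 20392.2 * 6.9 / 1000 = 140.7 kPa

140.7 kPa


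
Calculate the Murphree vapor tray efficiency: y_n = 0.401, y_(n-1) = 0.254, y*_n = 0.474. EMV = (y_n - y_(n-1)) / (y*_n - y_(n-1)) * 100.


Murphree vapor efficiency: EMV = (y_n - y_(n-1)) / (y*_n - y_(n-1)) * 100
EMV = (0.401 - 0.254) / (0.474 - 0.254) * 100 = 0.147 / 0.22 * 100 = 66.82

66.82 %


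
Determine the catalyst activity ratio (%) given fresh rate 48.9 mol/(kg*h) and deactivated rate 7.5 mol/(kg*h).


Activity (%) = (rate_used / rate_fresh) * 100
rate_used = 7.5, rate_fresh = 48.9
= (7.5 / 48.9) * 100
= 0.1534 * 100 = 15.34

15.34 %


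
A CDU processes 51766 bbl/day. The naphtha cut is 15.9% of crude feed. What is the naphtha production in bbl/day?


Crude throughput = 51766 bbl/day
Fraction yield = 15.9%
yield = throughput * fraction / 100
yield = 51766 * 15.9 / 100 = 8230.794

8230.794 bbl/day


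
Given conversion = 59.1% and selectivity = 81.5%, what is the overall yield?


Overall yield = conversion (%) * selectivity (%) / 100
Conversion = 59.1%, Selectivity = 81.5%
Y = 59.1 * 81.5 / 100
= 48.1665 %

48.1665 %


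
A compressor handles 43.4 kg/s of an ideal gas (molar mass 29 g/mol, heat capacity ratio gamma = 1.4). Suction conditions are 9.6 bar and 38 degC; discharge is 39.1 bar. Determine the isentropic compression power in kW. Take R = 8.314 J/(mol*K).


Isentropic work: W = m*(gamma/(gamma-1))*(R*T1/MW)*((P2/P1)^((gamma-1)/gamma) - 1)
T1 = 38 + 273.15 = 311.15 K
Pressure ratio = 39.1 / 9.6 = 4.07292
Exponent = (1.4 - 1)/1.4 = 0.285714
(P2/P1)^exp - 1 = 4.07292^0.285714 - 1 = 0.493684
W = 43.4 * 1.4 / 0.4 * 8.314 * 311.15 / 29 * 0.493684 = 6689

6689 kW


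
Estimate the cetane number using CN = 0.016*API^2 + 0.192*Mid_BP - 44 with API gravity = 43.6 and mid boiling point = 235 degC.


CN = 0.016 * 43.6^2 + 0.192 * 235 - 44
CN = 30.41536 + 45.12 - 44 = 31.53536

31.53536


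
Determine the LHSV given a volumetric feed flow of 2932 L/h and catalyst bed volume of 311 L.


LHSV = volumetric feed rate / catalyst volume
= 2932 L/h / 311 L
= 9.428 h^-1

9.428 h^-1


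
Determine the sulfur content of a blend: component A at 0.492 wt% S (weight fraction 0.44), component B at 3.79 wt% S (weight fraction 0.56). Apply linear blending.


Linear sulfur blending: S_blend = x1*S1 + x2*S2
Contribution 1: 0.44 * 0.492 = 0.21648 wt%
Contribution 2: 0.56 * 3.79 = 2.1224 wt%
S_blend = 0.21648 + 2.1224 = 2.33888

2.33888 wt%


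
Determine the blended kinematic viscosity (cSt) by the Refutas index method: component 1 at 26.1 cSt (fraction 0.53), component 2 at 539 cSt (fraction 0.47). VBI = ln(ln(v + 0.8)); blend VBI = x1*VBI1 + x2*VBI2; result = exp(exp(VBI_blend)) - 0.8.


Refutas method: VBN_i = 14.534*ln(ln(visc_i + 0.8)) + 10.975, blended linearly by mass fraction; since VBN is linear in VBI_i = ln(ln(visc_i + 0.8)) and the fractions sum to 1, blend VBI directly: visc = exp(exp(VBI_blend)) - 0.8
VBI_1 = ln(ln(26.1 + 0.8)) = 1.19153
VBI_2 = ln(ln(539 + 0.8)) = 1.83915
VBI_blend = 0.53 * 1.19153 + 0.47 * 1.83915 = 1.49591
visc_blend = exp(exp(1.49591)) - 0.8 = 85.98

85.98 cSt


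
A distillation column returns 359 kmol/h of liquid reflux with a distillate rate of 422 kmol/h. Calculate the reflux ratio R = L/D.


Reflux ratio definition: R = L / D (liquid returned / distillate withdrawn)
L = 359 kmol/h, D = 422 kmol/h
R = 359 / 422 = 0.8507

0.8507


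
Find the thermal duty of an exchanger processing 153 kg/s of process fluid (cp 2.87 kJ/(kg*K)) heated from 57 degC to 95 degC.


Q = m_dot * cp * delta_T
delta_T = 95 - 57 = 38 K
Q = 153 * 2.87 * 38
= 439.11 * 38
= 16686.18 kW

16686.18 kW


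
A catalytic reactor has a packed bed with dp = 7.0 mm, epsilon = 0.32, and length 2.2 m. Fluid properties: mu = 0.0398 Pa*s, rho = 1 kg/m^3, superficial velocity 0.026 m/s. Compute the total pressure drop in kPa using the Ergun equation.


dp = 7.0 mm = 0.007 m
Viscous term = 150*0.0398*0.026*(1-0.32)^2 / (0.007^2*0.32^3) = 44701.2
Inertial term = 1.75*1*0.026^2*(1-0.32) / (0.007*0.32^3) = 3.50708
dP/L = 44701.2 + 3.50708 = 44704.7 Pa/m
dP = 44704.7 * 2.2 / 1000 = 98.35 kPa

98.35 kPa


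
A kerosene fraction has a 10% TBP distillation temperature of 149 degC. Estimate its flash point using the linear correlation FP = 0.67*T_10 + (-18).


FP = 0.67 * 149 + (-18) = 81.83

81.83 degC


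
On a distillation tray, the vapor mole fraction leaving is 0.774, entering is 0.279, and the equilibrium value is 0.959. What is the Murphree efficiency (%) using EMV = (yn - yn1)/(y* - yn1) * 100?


Murphree vapor efficiency: EMV = (y_n - y_(n-1)) / (y*_n - y_(n-1)) * 100
EMV = (0.774 - 0.279) / (0.959 - 0.279) * 100 = 0.495 / 0.68 * 100 = 72.79

72.79 %


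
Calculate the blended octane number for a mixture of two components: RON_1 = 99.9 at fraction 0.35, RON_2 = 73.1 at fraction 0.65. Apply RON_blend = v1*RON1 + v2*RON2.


Linear blending: RON_blend = sum(vi * RONi)
Contribution 1: 0.35 * 99.9 = 34.965
Contribution 2: 0.65 * 73.1 = 47.515
RON_blend = 34.965 + 47.515 = 82.48

82.48


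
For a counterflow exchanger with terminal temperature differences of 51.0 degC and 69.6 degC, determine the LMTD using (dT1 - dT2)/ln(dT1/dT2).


LMTD = (dT1 - dT2) / ln(dT1/dT2)
= (51.0 - 69.6) / ln(51.0 / 69.6) = -18.6 / -0.310939 = 59.82

59.82 degC


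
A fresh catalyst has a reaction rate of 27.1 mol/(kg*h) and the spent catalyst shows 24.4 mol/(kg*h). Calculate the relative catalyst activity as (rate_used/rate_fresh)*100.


Activity (%) = (rate_used / rate_fresh) * 100
rate_used = 24.4, rate_fresh = 27.1
= (24.4 / 27.1) * 100
= 0.9004 * 100 = 90.04

90.04 %


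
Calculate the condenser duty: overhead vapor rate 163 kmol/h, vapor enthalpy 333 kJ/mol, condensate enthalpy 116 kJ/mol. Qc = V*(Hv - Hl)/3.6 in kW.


Qc = 163 * (333 - 116) / 3.6 = 163 * 217 / 3.6 = 9825

9825 kW


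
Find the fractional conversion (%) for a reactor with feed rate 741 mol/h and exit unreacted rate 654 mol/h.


X = (F_in - F_out) / F_in * 100
Moles reacted = 741 - 654 = 87
X = 87 / 741 * 100
= 0.1174 * 100
= 11.74 %

11.74 %


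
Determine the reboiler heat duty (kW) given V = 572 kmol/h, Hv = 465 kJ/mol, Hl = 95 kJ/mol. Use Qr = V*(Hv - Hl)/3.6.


Qr = 572 * (465 - 95) / 3.6 = 572 * 370 / 3.6 = 58790

58790 kW


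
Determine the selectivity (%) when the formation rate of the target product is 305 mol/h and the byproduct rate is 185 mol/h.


Selectivity = desired / (desired + undesired) * 100
Total products = 305 + 185 = 490 mol/h
S = 305 / 490 * 100
= 0.6224 * 100
= 62.24 %

62.24 %


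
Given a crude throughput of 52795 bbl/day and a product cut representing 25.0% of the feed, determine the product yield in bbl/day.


Crude throughput = 52795 bbl/day
Fraction yield = 25.0%
yield = throughput * fraction / 100
yield = 52795 * 25.0 / 100 = 13198.75

13198.75 bbl/day


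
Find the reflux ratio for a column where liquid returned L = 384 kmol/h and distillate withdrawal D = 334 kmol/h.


Reflux ratio definition: R = L / D (liquid returned / distillate withdrawn)
L = 384 kmol/h, D = 334 kmol/h
R = 384 / 334 = 1.150

1.150


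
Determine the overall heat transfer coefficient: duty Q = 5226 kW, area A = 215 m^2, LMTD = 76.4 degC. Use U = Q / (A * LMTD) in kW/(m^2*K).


From Q = U*A*LMTD, U = Q / (A * LMTD)
U = 5226 / (215 * 76.4) = 5226 / 16426 = 0.3182

0.3182 kW/(m^2*K)


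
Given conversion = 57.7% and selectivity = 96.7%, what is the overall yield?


Overall yield = conversion (%) * selectivity (%) / 100
Conversion = 57.7%, Selectivity = 96.7%
Y = 57.7 * 96.7 / 100
= 55.7959 %

55.7959 %


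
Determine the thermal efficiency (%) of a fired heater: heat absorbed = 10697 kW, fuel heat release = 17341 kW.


Furnace efficiency = Q_absorbed / Q_fuel * 100
= 10697 / 17341 * 100 = 61.69

61.69 %


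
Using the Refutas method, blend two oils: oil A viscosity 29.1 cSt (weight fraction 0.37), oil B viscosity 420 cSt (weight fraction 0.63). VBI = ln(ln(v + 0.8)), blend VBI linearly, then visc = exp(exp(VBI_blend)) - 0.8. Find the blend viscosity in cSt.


Refutas method: VBN_i = 14.534*ln(ln(visc_i + 0.8)) + 10.975, blended linearly by mass fraction; since VBN is linear in VBI_i = ln(ln(visc_i + 0.8)) and the fractions sum to 1, blend VBI directly: visc = exp(exp(VBI_blend)) - 0.8
VBI_1 = ln(ln(29.1 + 0.8)) = 1.22315
VBI_2 = ln(ln(420 + 0.8)) = 1.79876
VBI_blend = 0.37 * 1.22315 + 0.63 * 1.79876 = 1.58578
visc_blend = exp(exp(1.58578)) - 0.8 = 131.2

131.2 cSt


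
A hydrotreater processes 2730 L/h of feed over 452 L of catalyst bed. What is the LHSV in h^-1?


LHSV = volumetric feed rate / catalyst volume
= 2730 L/h / 452 L
= 6.040 h^-1

6.040 h^-1


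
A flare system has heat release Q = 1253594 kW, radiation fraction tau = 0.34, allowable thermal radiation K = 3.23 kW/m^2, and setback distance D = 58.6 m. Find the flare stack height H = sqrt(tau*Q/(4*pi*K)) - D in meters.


tau*Q/(4*pi*K) = 0.34 * 1253594 / (4 * pi * 3.23) = 10500.8
sqrt(10500.8) = 102.473
H = 102.473 - 58.6 = 43.87

43.87 m


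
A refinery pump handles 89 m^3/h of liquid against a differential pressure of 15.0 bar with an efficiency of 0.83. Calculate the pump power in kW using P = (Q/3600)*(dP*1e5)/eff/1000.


Q = 89 / 3600 = 0.0247222 m^3/s
P = 0.0247222 * (15.0 * 1e5) / 0.83 / 1000 = 44.68

44.68 kW


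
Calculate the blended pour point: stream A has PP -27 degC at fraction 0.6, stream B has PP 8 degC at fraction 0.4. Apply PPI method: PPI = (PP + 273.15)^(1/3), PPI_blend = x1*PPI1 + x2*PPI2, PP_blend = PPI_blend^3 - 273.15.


PPI_1 = (-27 + 273.15)^(1/3) = 6.2671
PPI_2 = (8 + 273.15)^(1/3) = 6.551077
PPI_blend = 0.6 * 6.2671 + 0.4 * 6.551077 = 6.380691
PP_blend = 6.380691^3 - 273.15 = 259.7785 - 273.15 = -13.37

-13.37 degC


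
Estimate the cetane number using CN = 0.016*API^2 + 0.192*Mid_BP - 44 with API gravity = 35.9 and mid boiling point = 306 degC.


CN = 0.016 * 35.9^2 + 0.192 * 306 - 44
CN = 20.62096 + 58.752 - 44 = 35.37296

35.37296


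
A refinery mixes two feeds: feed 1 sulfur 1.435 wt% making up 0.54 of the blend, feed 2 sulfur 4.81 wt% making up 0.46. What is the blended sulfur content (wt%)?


Linear sulfur blending: S_blend = x1*S1 + x2*S2
Contribution 1: 0.54 * 1.435 = 0.7749 wt%
Contribution 2: 0.46 * 4.81 = 2.2126 wt%
S_blend = 0.7749 + 2.2126 = 2.9875

2.9875 wt%


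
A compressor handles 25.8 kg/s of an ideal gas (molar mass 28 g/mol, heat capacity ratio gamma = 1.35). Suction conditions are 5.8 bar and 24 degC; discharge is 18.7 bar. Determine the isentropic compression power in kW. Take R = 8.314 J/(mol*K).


Isentropic work: W = m*(gamma/(gamma-1))*(R*T1/MW)*((P2/P1)^((gamma-1)/gamma) - 1)
T1 = 24 + 273.15 = 297.15 K
Pressure ratio = 18.7 / 5.8 = 3.22414
Exponent = (1.35 - 1)/1.35 = 0.259259
(P2/P1)^exp - 1 = 3.22414^0.259259 - 1 = 0.354599
W = 25.8 * 1.35 / 0.35 * 8.314 * 297.15 / 28 * 0.354599 = 3114

3114 kW


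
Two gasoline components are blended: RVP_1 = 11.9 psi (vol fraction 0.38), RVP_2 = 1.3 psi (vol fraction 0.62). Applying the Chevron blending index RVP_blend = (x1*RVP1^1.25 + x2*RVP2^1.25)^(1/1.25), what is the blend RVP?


Chevron index: RVP_blend = (sum xi*RVPi^1.25)^(1/1.25)
RVP^1.25 terms: 0.38 * 11.9^1.25 + 0.62 * 1.3^1.25 = 9.25944
RVP_blend = 9.25944^(1/1.25) = 5.933

5.933 psi


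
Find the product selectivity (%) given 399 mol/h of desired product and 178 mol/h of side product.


Selectivity = desired / (desired + undesired) * 100
Total products = 399 + 178 = 577 mol/h
S = 399 / 577 * 100
= 0.6915 * 100
= 69.15 %

69.15 %


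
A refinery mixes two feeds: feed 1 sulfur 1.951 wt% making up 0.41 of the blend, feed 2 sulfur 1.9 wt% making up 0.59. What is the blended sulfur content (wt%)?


Linear sulfur blending: S_blend = x1*S1 + x2*S2
Contribution 1: 0.41 * 1.951 = 0.79991 wt%
Contribution 2: 0.59 * 1.9 = 1.121 wt%
S_blend = 0.79991 + 1.121 = 1.92091

1.92091 wt%


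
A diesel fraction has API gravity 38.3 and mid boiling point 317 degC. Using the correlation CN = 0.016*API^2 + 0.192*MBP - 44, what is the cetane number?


CN = 0.016 * 38.3^2 + 0.192 * 317 - 44
CN = 23.47024 + 60.864 - 44 = 40.33424

40.33424


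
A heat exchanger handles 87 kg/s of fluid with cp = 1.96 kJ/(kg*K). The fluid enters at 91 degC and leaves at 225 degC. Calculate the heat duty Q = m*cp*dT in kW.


Q = m_dot * cp * delta_T
delta_T = 225 - 91 = 134 K
Q = 87 * 1.96 * 134
= 170.52 * 134
= 22849.68 kW

22849.68 kW


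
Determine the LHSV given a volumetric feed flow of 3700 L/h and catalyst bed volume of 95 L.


LHSV = volumetric feed rate / catalyst volume
= 3700 L/h / 95 L
= 38.95 h^-1

38.95 h^-1


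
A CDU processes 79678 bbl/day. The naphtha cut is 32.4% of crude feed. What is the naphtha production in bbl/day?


Crude throughput = 79678 bbl/day
Fraction yield = 32.4%
yield = throughput * fraction / 100
yield = 79678 * 32.4 / 100 = 25815.672

25815.672 bbl/day


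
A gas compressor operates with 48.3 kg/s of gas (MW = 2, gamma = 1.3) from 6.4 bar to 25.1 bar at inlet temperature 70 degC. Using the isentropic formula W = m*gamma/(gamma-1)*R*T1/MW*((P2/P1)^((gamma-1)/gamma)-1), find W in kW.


Isentropic work: W = m*(gamma/(gamma-1))*(R*T1/MW)*((P2/P1)^((gamma-1)/gamma) - 1)
T1 = 70 + 273.15 = 343.15 K
Pressure ratio = 25.1 / 6.4 = 3.92188
Exponent = (1.3 - 1)/1.3 = 0.230769
(P2/P1)^exp - 1 = 3.92188^0.230769 - 1 = 0.370756
W = 48.3 * 1.3 / 0.3 * 8.314 * 343.15 / 2 * 0.370756 = 110700

110700 kW


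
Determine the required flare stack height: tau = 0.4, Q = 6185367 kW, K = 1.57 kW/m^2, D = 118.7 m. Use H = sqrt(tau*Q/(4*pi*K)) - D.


tau*Q/(4*pi*K) = 0.4 * 6185367 / (4 * pi * 1.57) = 125405
sqrt(125405) = 354.126
H = 354.126 - 118.7 = 235.4

235.4 m


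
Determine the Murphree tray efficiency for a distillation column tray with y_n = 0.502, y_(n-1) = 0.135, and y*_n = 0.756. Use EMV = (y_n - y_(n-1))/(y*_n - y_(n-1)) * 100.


Murphree vapor efficiency: EMV = (y_n - y_(n-1)) / (y*_n - y_(n-1)) * 100
EMV = (0.502 - 0.135) / (0.756 - 0.135) * 100 = 0.367 / 0.621 * 100 = 59.10

59.10 %


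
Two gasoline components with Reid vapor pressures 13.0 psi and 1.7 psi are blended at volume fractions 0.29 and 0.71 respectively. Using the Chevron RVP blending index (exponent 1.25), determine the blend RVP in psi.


Chevron index: RVP_blend = (sum xi*RVPi^1.25)^(1/1.25)
RVP^1.25 terms: 0.29 * 13.0^1.25 + 0.71 * 1.7^1.25 = 8.53681
RVP_blend = 8.53681^(1/1.25) = 5.560

5.560 psi


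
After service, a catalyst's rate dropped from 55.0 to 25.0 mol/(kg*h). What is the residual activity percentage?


Activity (%) = (rate_used / rate_fresh) * 100
rate_used = 25.0, rate_fresh = 55.0
= (25.0 / 55.0) * 100
= 0.4545 * 100 = 45.45

45.45 %


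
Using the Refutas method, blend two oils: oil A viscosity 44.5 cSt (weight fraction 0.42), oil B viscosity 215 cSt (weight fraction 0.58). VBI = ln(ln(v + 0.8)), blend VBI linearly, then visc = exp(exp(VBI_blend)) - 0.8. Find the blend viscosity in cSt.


Refutas method: VBN_i = 14.534*ln(ln(visc_i + 0.8)) + 10.975, blended linearly by mass fraction; since VBN is linear in VBI_i = ln(ln(visc_i + 0.8)) and the fractions sum to 1, blend VBI directly: visc = exp(exp(VBI_blend)) - 0.8
VBI_1 = ln(ln(44.5 + 0.8)) = 1.3385
VBI_2 = ln(ln(215 + 0.8)) = 1.68164
VBI_blend = 0.42 * 1.3385 + 0.58 * 1.68164 = 1.53752
visc_blend = exp(exp(1.53752)) - 0.8 = 104.1

104.1 cSt


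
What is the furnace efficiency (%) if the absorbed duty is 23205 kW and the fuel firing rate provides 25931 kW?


Furnace efficiency = Q_absorbed / Q_fuel * 100
= 23205 / 25931 * 100 = 89.49

89.49 %


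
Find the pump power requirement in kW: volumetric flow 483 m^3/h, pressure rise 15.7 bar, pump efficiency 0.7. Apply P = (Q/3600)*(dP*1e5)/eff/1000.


Q = 483 / 3600 = 0.134167 m^3/s
P = 0.134167 * (15.7 * 1e5) / 0.7 / 1000 = 300.9

300.9 kW


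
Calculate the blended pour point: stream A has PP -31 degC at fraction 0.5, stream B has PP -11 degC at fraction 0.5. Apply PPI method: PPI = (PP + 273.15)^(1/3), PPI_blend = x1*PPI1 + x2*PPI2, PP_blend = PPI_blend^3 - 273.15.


PPI_1 = (-31 + 273.15)^(1/3) = 6.232967
PPI_2 = (-11 + 273.15)^(1/3) = 6.400049
PPI_blend = 0.5 * 6.232967 + 0.5 * 6.400049 = 6.316508
PP_blend = 6.316508^3 - 273.15 = 252.0178 - 273.15 = -21.13

-21.13 degC


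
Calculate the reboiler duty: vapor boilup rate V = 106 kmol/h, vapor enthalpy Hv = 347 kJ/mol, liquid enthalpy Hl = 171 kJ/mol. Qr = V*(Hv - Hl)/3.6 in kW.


Qr = 106 * (347 - 171) / 3.6 = 106 * 176 / 3.6 = 5182

5182 kW


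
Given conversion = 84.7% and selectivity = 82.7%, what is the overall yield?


Overall yield = conversion (%) * selectivity (%) / 100
Conversion = 84.7%, Selectivity = 82.7%
Y = 84.7 * 82.7 / 100
= 70.0469 %

70.0469 %


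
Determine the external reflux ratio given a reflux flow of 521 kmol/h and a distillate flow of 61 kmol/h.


Reflux ratio definition: R = L / D (liquid returned / distillate withdrawn)
L = 521 kmol/h, D = 61 kmol/h
R = 521 / 61 = 8.541

8.541


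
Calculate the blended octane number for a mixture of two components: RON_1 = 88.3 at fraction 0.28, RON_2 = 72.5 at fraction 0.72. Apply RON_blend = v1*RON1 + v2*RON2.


Linear blending: RON_blend = sum(vi * RONi)
Contribution 1: 0.28 * 88.3 = 24.724
Contribution 2: 0.72 * 72.5 = 52.2
RON_blend = 24.724 + 52.2 = 76.924

76.924


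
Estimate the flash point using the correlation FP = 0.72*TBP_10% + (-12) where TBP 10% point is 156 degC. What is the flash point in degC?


FP = 0.72 * 156 + (-12) = 100.32

100.32 degC


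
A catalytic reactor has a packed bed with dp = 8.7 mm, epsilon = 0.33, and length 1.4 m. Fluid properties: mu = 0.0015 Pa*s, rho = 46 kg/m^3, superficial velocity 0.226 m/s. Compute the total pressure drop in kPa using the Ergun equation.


dp = 8.7 mm = 0.0087 m
Viscous term = 150*0.0015*0.226*(1-0.33)^2 / (0.0087^2*0.33^3) = 8391.9
Inertial term = 1.75*46*0.226^2*(1-0.33) / (0.0087*0.33^3) = 8811.03
dP/L = 8391.9 + 8811.03 = 17202.9 Pa/m
dP = 17202.9 * 1.4 / 1000 = 24.08 kPa

24.08 kPa


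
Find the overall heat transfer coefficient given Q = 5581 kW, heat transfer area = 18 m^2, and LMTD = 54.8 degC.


From Q = U*A*LMTD, U = Q / (A * LMTD)
U = 5581 / (18 * 54.8) = 5581 / 986.4 = 5.658

5.658 kW/(m^2*K)


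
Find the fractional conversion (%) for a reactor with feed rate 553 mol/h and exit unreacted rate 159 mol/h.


X = (F_in - F_out) / F_in * 100
Moles reacted = 553 - 159 = 394
X = 394 / 553 * 100
= 0.7125 * 100
= 71.25 %

71.25 %


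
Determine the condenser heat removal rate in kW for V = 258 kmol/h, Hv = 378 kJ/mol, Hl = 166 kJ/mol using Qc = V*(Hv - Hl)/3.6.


Qc = 258 * (378 - 166) / 3.6 = 258 * 212 / 3.6 = 15190

15190 kW


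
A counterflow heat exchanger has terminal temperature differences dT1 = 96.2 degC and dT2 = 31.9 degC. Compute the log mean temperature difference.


LMTD = (dT1 - dT2) / ln(dT1/dT2)
= (96.2 - 31.9) / ln(96.2 / 31.9) = 64.3 / 1.10382 = 58.25

58.25 degC


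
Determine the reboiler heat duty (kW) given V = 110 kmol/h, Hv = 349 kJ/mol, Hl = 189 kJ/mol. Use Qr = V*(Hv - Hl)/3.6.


Qr = 110 * (349 - 189) / 3.6 = 110 * 160 / 3.6 = 4889

4889 kW


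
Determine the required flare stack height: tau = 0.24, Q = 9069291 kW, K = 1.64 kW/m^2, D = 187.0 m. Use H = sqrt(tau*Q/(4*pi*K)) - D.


tau*Q/(4*pi*K) = 0.24 * 9069291 / (4 * pi * 1.64) = 105616
sqrt(105616) = 324.986
H = 324.986 - 187.0 = 138.0

138.0 m


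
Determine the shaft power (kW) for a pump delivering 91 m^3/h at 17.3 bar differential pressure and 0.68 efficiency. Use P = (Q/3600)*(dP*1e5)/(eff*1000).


Q = 91 / 3600 = 0.0252778 m^3/s
P = 0.0252778 * (17.3 * 1e5) / 0.68 / 1000 = 64.31

64.31 kW


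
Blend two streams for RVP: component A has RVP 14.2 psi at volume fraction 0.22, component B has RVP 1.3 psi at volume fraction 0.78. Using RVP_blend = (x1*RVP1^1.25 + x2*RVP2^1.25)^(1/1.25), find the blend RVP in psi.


Chevron index: RVP_blend = (sum xi*RVPi^1.25)^(1/1.25)
RVP^1.25 terms: 0.22 * 14.2^1.25 + 0.78 * 1.3^1.25 = 7.14707
RVP_blend = 7.14707^(1/1.25) = 4.823

4.823 psi


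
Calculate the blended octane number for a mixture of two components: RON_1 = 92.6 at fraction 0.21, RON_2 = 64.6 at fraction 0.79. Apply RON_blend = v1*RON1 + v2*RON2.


Linear blending: RON_blend = sum(vi * RONi)
Contribution 1: 0.21 * 92.6 = 19.446
Contribution 2: 0.79 * 64.6 = 51.034
RON_blend = 19.446 + 51.034 = 70.48

70.48


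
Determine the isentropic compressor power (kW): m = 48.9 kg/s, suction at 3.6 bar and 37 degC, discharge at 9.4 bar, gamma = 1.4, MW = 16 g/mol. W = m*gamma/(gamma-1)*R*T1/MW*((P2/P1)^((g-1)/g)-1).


Isentropic work: W = m*(gamma/(gamma-1))*(R*T1/MW)*((P2/P1)^((gamma-1)/gamma) - 1)
T1 = 37 + 273.15 = 310.15 K
Pressure ratio = 9.4 / 3.6 = 2.61111
Exponent = (1.4 - 1)/1.4 = 0.285714
(P2/P1)^exp - 1 = 2.61111^0.285714 - 1 = 0.315506
W = 48.9 * 1.4 / 0.4 * 8.314 * 310.15 / 16 * 0.315506 = 8703

8703 kW


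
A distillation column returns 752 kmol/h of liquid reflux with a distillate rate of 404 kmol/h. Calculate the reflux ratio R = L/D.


Reflux ratio definition: R = L / D (liquid returned / distillate withdrawn)
L = 752 kmol/h, D = 404 kmol/h
R = 752 / 404 = 1.861

1.861


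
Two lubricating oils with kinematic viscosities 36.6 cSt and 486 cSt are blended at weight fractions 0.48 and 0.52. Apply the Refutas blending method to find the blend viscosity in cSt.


Refutas method: VBN_i = 14.534*ln(ln(visc_i + 0.8)) + 10.975, blended linearly by mass fraction; since VBN is linear in VBI_i = ln(ln(visc_i + 0.8)) and the fractions sum to 1, blend VBI directly: visc = exp(exp(VBI_blend)) - 0.8
VBI_1 = ln(ln(36.6 + 0.8)) = 1.28694
VBI_2 = ln(ln(486 + 0.8)) = 1.82259
VBI_blend = 0.48 * 1.28694 + 0.52 * 1.82259 = 1.56548
visc_blend = exp(exp(1.56548)) - 0.8 = 118.9

118.9 cSt


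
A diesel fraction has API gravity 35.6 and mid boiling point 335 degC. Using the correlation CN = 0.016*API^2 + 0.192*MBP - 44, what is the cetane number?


CN = 0.016 * 35.6^2 + 0.192 * 335 - 44
CN = 20.27776 + 64.32 - 44 = 40.59776

40.59776


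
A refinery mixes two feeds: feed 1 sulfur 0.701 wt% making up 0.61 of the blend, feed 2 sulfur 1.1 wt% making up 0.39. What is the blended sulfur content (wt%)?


Linear sulfur blending: S_blend = x1*S1 + x2*S2
Contribution 1: 0.61 * 0.701 = 0.42761 wt%
Contribution 2: 0.39 * 1.1 = 0.429 wt%
S_blend = 0.42761 + 0.429 = 0.85661

0.85661 wt%


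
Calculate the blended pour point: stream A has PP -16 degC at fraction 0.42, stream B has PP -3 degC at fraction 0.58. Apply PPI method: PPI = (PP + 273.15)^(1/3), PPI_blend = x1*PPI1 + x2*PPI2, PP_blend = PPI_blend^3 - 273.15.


PPI_1 = (-16 + 273.15)^(1/3) = 6.359098
PPI_2 = (-3 + 273.15)^(1/3) = 6.464501
PPI_blend = 0.42 * 6.359098 + 0.58 * 6.464501 = 6.420232
PP_blend = 6.420232^3 - 273.15 = 264.638 - 273.15 = -8.51

-8.51 degC


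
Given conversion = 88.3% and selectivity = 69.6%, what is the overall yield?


Overall yield = conversion (%) * selectivity (%) / 100
Conversion = 88.3%, Selectivity = 69.6%
Y = 88.3 * 69.6 / 100
= 61.4568 %

61.4568 %


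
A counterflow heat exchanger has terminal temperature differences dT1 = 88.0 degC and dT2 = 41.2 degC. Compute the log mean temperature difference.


LMTD = (dT1 - dT2) / ln(dT1/dT2)
= (88.0 - 41.2) / ln(88.0 / 41.2) = 46.8 / 0.758899 = 61.67

61.67 degC


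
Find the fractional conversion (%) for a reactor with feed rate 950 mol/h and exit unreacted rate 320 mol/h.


X = (F_in - F_out) / F_in * 100
Moles reacted = 950 - 320 = 630
X = 630 / 950 * 100
= 0.6632 * 100
= 66.32 %

66.32 %


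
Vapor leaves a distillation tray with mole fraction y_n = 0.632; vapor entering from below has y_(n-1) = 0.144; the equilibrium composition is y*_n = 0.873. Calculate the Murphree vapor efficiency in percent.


Murphree vapor efficiency: EMV = (y_n - y_(n-1)) / (y*_n - y_(n-1)) * 100
EMV = (0.632 - 0.144) / (0.873 - 0.144) * 100 = 0.488 / 0.729 * 100 = 66.94

66.94 %


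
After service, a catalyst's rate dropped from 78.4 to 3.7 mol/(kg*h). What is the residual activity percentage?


Activity (%) = (rate_used / rate_fresh) * 100
rate_used = 3.7, rate_fresh = 78.4
= (3.7 / 78.4) * 100
= 0.04719 * 100 = 4.719

4.719 %


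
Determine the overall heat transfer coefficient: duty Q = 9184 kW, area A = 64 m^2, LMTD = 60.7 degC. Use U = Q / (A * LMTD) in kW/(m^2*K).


From Q = U*A*LMTD, U = Q / (A * LMTD)
U = 9184 / (64 * 60.7) = 9184 / 3884.8 = 2.364

2.364 kW/(m^2*K)


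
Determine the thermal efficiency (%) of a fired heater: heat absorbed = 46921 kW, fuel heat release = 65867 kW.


Furnace efficiency = Q_absorbed / Q_fuel * 100
= 46921 / 65867 * 100 = 71.24

71.24 %


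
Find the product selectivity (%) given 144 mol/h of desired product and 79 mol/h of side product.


Selectivity = desired / (desired + undesired) * 100
Total products = 144 + 79 = 223 mol/h
S = 144 / 223 * 100
= 0.6457 * 100
= 64.57 %

64.57 %


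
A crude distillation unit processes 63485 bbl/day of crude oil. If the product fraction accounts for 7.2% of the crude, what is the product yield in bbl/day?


Crude throughput = 63485 bbl/day
Fraction yield = 7.2%
yield = throughput * fraction / 100
yield = 63485 * 7.2 / 100 = 4570.92

4570.92 bbl/day


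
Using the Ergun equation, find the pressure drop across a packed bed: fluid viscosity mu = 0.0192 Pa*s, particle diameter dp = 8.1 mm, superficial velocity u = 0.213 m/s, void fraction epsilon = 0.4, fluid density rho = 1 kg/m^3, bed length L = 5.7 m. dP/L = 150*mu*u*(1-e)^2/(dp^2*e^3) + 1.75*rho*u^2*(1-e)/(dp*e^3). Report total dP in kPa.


dp = 8.1 mm = 0.0081 m
Viscous term = 150*0.0192*0.213*(1-0.4)^2 / (0.0081^2*0.4^3) = 52592.6
Inertial term = 1.75*1*0.213^2*(1-0.4) / (0.0081*0.4^3) = 91.8932
dP/L = 52592.6 + 91.8932 = 52684.5 Pa/m
dP = 52684.5 * 5.7 / 1000 = 300.3 kPa

300.3 kPa


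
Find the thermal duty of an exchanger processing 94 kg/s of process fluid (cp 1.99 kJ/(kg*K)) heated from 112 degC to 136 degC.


Q = m_dot * cp * delta_T
delta_T = 136 - 112 = 24 K
Q = 94 * 1.99 * 24
= 187.06 * 24
= 4489.44 kW

4489.44 kW


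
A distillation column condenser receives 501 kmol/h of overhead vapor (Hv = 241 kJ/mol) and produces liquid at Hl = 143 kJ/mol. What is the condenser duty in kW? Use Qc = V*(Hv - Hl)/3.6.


Qc = 501 * (241 - 143) / 3.6 = 501 * 98 / 3.6 = 13640

13640 kW


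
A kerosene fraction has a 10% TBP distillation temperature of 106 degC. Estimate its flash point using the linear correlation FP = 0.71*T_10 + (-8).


FP = 0.71 * 106 + (-8) = 67.26

67.26 degC


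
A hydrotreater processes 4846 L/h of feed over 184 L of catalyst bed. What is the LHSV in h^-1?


LHSV = volumetric feed rate / catalyst volume
= 4846 L/h / 184 L
= 26.34 h^-1

26.34 h^-1
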